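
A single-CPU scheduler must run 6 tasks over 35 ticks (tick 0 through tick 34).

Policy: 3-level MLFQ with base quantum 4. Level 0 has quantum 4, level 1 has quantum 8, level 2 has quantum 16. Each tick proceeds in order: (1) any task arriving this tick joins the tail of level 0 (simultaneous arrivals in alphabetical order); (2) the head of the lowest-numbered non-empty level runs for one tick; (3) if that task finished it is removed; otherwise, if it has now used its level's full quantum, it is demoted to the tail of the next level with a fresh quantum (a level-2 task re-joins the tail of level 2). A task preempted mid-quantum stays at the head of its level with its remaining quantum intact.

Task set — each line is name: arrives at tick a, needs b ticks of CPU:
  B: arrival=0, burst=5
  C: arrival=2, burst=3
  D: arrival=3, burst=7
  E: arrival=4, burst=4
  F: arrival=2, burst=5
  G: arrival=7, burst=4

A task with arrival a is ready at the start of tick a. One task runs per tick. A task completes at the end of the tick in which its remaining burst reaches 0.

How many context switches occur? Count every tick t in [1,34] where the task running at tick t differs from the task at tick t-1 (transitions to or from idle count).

context switches = 9

t=0: L0/L1/L2 = B/-/- → run B
t=1: L0/L1/L2 = B/-/- → run B
t=2: L0/L1/L2 = BCF/-/- → run B
t=3: L0/L1/L2 = BCFD/-/- → run B
t=4: L0/L1/L2 = CFDE/B/- → run C
t=5: L0/L1/L2 = CFDE/B/- → run C
t=6: L0/L1/L2 = CFDE/B/- → run C
t=7: L0/L1/L2 = FDEG/B/- → run F
t=8: L0/L1/L2 = FDEG/B/- → run F
t=9: L0/L1/L2 = FDEG/B/- → run F
t=10: L0/L1/L2 = FDEG/B/- → run F
t=11: L0/L1/L2 = DEG/BF/- → run D
t=12: L0/L1/L2 = DEG/BF/- → run D
t=13: L0/L1/L2 = DEG/BF/- → run D
t=14: L0/L1/L2 = DEG/BF/- → run D
t=15: L0/L1/L2 = EG/BFD/- → run E
t=16: L0/L1/L2 = EG/BFD/- → run E
t=17: L0/L1/L2 = EG/BFD/- → run E
t=18: L0/L1/L2 = EG/BFD/- → run E
t=19: L0/L1/L2 = G/BFD/- → run G
t=20: L0/L1/L2 = G/BFD/- → run G
t=21: L0/L1/L2 = G/BFD/- → run G
t=22: L0/L1/L2 = G/BFD/- → run G
t=23: L0/L1/L2 = -/BFD/- → run B
t=24: L0/L1/L2 = -/FD/- → run F
t=25: L0/L1/L2 = -/D/- → run D
t=26: L0/L1/L2 = -/D/- → run D
t=27: L0/L1/L2 = -/D/- → run D
t=28: (idle)
t=29: (idle)
t=30: (idle)
t=31: (idle)
t=32: (idle)
t=33: (idle)
t=34: (idle)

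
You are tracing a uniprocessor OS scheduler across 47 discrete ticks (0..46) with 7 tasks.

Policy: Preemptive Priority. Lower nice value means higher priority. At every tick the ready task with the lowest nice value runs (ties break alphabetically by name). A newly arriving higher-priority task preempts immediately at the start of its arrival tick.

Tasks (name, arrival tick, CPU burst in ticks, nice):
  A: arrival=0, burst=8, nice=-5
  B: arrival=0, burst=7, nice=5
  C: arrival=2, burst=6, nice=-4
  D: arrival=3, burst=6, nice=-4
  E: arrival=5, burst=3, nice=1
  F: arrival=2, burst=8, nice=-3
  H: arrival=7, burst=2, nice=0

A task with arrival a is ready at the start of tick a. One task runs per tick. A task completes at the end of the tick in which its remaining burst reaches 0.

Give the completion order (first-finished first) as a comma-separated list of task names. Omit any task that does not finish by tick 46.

t=0: ready={A,B} → run A
t=1: ready={A,B} → run A
t=2: ready={A,B,C,F} → run A
t=3: ready={A,B,C,D,F} → run A
t=4: ready={A,B,C,D,F} → run A
t=5: ready={A,B,C,D,E,F} → run A
t=6: ready={A,B,C,D,E,F} → run A
t=7: ready={A,B,C,D,E,F,H} → run A
t=8: ready={B,C,D,E,F,H} → run C
t=9: ready={B,C,D,E,F,H} → run C
t=10: ready={B,C,D,E,F,H} → run C
t=11: ready={B,C,D,E,F,H} → run C
t=12: ready={B,C,D,E,F,H} → run C
t=13: ready={B,C,D,E,F,H} → run C
t=14: ready={B,D,E,F,H} → run D
t=15: ready={B,D,E,F,H} → run D
t=16: ready={B,D,E,F,H} → run D
t=17: ready={B,D,E,F,H} → run D
t=18: ready={B,D,E,F,H} → run D
t=19: ready={B,D,E,F,H} → run D
t=20: ready={B,E,F,H} → run F
t=21: ready={B,E,F,H} → run F
t=22: ready={B,E,F,H} → run F
t=23: ready={B,E,F,H} → run F
t=24: ready={B,E,F,H} → run F
t=25: ready={B,E,F,H} → run F
t=26: ready={B,E,F,H} → run F
t=27: ready={B,E,F,H} → run F
t=28: ready={B,E,H} → run H
t=29: ready={B,E,H} → run H
t=30: ready={B,E} → run E
t=31: ready={B,E} → run E
t=32: ready={B,E} → run E
t=33: ready={B} → run B
t=34: ready={B} → run B
t=35: ready={B} → run B
t=36: ready={B} → run B
t=37: ready={B} → run B
t=38: ready={B} → run B
t=39: ready={B} → run B
t=40: (idle)
t=41: (idle)
t=42: (idle)
t=43: (idle)
t=44: (idle)
t=45: (idle)
t=46: (idle)

completion order = A, C, D, F, H, E, B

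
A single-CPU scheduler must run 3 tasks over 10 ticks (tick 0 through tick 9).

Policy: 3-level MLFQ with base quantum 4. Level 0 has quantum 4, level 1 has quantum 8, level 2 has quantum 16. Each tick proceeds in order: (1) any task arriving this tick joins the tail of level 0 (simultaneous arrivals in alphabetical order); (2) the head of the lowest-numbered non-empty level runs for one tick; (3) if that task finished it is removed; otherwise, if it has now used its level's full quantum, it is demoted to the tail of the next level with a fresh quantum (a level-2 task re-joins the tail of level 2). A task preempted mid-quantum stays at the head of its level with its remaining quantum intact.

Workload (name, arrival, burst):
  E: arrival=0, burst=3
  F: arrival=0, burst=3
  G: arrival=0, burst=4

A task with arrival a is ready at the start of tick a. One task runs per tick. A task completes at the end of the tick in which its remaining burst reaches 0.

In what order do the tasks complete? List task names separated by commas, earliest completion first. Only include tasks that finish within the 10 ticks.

t=0: L0/L1/L2 = EFG/-/- → run E
t=1: L0/L1/L2 = EFG/-/- → run E
t=2: L0/L1/L2 = EFG/-/- → run E
t=3: L0/L1/L2 = FG/-/- → run F
t=4: L0/L1/L2 = FG/-/- → run F
t=5: L0/L1/L2 = FG/-/- → run F
t=6: L0/L1/L2 = G/-/- → run G
t=7: L0/L1/L2 = G/-/- → run G
t=8: L0/L1/L2 = G/-/- → run G
t=9: L0/L1/L2 = G/-/- → run G

completion order = E, F, G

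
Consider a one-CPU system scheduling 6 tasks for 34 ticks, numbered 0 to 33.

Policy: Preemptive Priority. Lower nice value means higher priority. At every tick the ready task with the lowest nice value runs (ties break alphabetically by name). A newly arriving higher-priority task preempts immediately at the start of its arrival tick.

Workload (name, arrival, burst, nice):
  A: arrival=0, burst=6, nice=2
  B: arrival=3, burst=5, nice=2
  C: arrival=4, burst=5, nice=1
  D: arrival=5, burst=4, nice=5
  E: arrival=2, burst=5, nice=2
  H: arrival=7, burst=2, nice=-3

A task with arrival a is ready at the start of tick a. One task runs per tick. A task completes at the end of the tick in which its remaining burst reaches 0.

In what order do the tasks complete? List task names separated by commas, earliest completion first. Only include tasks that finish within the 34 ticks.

completion order = H, C, A, B, E, D

t=0: ready={A} → run A
t=1: ready={A} → run A
t=2: ready={A,E} → run A
t=3: ready={A,B,E} → run A
t=4: ready={A,B,C,E} → run C
t=5: ready={A,B,C,D,E} → run C
t=6: ready={A,B,C,D,E} → run C
t=7: ready={A,B,C,D,E,H} → run H
t=8: ready={A,B,C,D,E,H} → run H
t=9: ready={A,B,C,D,E} → run C
t=10: ready={A,B,C,D,E} → run C
t=11: ready={A,B,D,E} → run A
t=12: ready={A,B,D,E} → run A
t=13: ready={B,D,E} → run B
t=14: ready={B,D,E} → run B
t=15: ready={B,D,E} → run B
t=16: ready={B,D,E} → run B
t=17: ready={B,D,E} → run B
t=18: ready={D,E} → run E
t=19: ready={D,E} → run E
t=20: ready={D,E} → run E
t=21: ready={D,E} → run E
t=22: ready={D,E} → run E
t=23: ready={D} → run D
t=24: ready={D} → run D
t=25: ready={D} → run D
t=26: ready={D} → run D
t=27: (idle)
t=28: (idle)
t=29: (idle)
t=30: (idle)
t=31: (idle)
t=32: (idle)
t=33: (idle)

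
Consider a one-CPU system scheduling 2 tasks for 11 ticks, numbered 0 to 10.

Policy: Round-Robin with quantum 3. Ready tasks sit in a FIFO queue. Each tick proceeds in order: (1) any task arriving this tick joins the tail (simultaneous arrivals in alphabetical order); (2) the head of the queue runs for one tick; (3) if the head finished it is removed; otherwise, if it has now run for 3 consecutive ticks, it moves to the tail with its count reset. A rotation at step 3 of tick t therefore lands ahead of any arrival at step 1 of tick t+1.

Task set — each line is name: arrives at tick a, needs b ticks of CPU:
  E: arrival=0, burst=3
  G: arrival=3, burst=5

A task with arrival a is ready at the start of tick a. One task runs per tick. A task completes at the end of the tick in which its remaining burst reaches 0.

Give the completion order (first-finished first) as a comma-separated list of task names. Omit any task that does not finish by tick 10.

t=0: queue=[E] q_used=0 → run E
t=1: queue=[E] q_used=1 → run E
t=2: queue=[E] q_used=2 → run E
t=3: queue=[G] q_used=0 → run G
t=4: queue=[G] q_used=1 → run G
t=5: queue=[G] q_used=2 → run G
t=6: queue=[G] q_used=0 → run G
t=7: queue=[G] q_used=1 → run G
t=8: (idle)
t=9: (idle)
t=10: (idle)

completion order = E, G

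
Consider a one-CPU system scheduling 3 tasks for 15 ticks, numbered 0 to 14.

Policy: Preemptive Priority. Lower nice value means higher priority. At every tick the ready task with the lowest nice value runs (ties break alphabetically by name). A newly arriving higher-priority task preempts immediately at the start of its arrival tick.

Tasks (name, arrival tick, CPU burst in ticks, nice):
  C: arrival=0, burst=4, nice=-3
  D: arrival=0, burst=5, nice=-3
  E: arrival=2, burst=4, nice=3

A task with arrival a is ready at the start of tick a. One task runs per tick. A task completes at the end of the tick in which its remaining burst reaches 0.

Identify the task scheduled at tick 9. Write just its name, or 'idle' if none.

running at tick 9 = E

t=0: ready={C,D} → run C
t=1: ready={C,D} → run C
t=2: ready={C,D,E} → run C
t=3: ready={C,D,E} → run C
t=4: ready={D,E} → run D
t=5: ready={D,E} → run D
t=6: ready={D,E} → run D
t=7: ready={D,E} → run D
t=8: ready={D,E} → run D
t=9: ready={E} → run E
t=10: ready={E} → run E
t=11: ready={E} → run E
t=12: ready={E} → run E
t=13: (idle)
t=14: (idle)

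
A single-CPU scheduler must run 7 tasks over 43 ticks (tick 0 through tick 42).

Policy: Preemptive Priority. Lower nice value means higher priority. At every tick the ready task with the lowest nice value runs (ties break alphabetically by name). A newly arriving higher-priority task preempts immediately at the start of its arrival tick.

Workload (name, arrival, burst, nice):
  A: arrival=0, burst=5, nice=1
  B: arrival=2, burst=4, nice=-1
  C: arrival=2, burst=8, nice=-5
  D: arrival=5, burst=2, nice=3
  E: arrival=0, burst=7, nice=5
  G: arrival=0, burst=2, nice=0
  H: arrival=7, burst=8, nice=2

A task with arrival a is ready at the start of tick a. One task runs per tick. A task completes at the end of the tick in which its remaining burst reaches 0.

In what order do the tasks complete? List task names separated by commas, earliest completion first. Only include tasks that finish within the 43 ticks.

completion order = G, C, B, A, H, D, E

t=0: ready={A,E,G} → run G
t=1: ready={A,E,G} → run G
t=2: ready={A,B,C,E} → run C
t=3: ready={A,B,C,E} → run C
t=4: ready={A,B,C,E} → run C
t=5: ready={A,B,C,D,E} → run C
t=6: ready={A,B,C,D,E} → run C
t=7: ready={A,B,C,D,E,H} → run C
t=8: ready={A,B,C,D,E,H} → run C
t=9: ready={A,B,C,D,E,H} → run C
t=10: ready={A,B,D,E,H} → run B
t=11: ready={A,B,D,E,H} → run B
t=12: ready={A,B,D,E,H} → run B
t=13: ready={A,B,D,E,H} → run B
t=14: ready={A,D,E,H} → run A
t=15: ready={A,D,E,H} → run A
t=16: ready={A,D,E,H} → run A
t=17: ready={A,D,E,H} → run A
t=18: ready={A,D,E,H} → run A
t=19: ready={D,E,H} → run H
t=20: ready={D,E,H} → run H
t=21: ready={D,E,H} → run H
t=22: ready={D,E,H} → run H
t=23: ready={D,E,H} → run H
t=24: ready={D,E,H} → run H
t=25: ready={D,E,H} → run H
t=26: ready={D,E,H} → run H
t=27: ready={D,E} → run D
t=28: ready={D,E} → run D
t=29: ready={E} → run E
t=30: ready={E} → run E
t=31: ready={E} → run E
t=32: ready={E} → run E
t=33: ready={E} → run E
t=34: ready={E} → run E
t=35: ready={E} → run E
t=36: (idle)
t=37: (idle)
t=38: (idle)
t=39: (idle)
t=40: (idle)
t=41: (idle)
t=42: (idle)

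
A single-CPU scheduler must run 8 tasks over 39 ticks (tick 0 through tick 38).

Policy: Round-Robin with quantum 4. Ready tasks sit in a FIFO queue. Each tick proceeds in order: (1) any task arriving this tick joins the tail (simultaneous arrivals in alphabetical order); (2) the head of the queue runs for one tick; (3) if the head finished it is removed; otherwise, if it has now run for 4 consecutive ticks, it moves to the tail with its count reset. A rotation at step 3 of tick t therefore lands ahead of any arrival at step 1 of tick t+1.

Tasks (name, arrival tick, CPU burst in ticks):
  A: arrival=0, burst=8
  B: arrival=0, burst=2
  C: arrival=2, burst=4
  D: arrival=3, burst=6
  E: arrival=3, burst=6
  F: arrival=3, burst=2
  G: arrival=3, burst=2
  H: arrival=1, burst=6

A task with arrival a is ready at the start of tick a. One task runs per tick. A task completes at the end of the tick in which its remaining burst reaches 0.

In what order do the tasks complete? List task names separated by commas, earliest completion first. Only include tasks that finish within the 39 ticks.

completion order = B, C, F, G, A, H, D, E

t=0: queue=[A,B] q_used=0 → run A
t=1: queue=[A,B,H] q_used=1 → run A
t=2: queue=[A,B,H,C] q_used=2 → run A
t=3: queue=[A,B,H,C,D,E,F,G] q_used=3 → run A
t=4: queue=[B,H,C,D,E,F,G,A] q_used=0 → run B
t=5: queue=[B,H,C,D,E,F,G,A] q_used=1 → run B
t=6: queue=[H,C,D,E,F,G,A] q_used=0 → run H
t=7: queue=[H,C,D,E,F,G,A] q_used=1 → run H
t=8: queue=[H,C,D,E,F,G,A] q_used=2 → run H
t=9: queue=[H,C,D,E,F,G,A] q_used=3 → run H
t=10: queue=[C,D,E,F,G,A,H] q_used=0 → run C
t=11: queue=[C,D,E,F,G,A,H] q_used=1 → run C
t=12: queue=[C,D,E,F,G,A,H] q_used=2 → run C
t=13: queue=[C,D,E,F,G,A,H] q_used=3 → run C
t=14: queue=[D,E,F,G,A,H] q_used=0 → run D
t=15: queue=[D,E,F,G,A,H] q_used=1 → run D
t=16: queue=[D,E,F,G,A,H] q_used=2 → run D
t=17: queue=[D,E,F,G,A,H] q_used=3 → run D
t=18: queue=[E,F,G,A,H,D] q_used=0 → run E
t=19: queue=[E,F,G,A,H,D] q_used=1 → run E
t=20: queue=[E,F,G,A,H,D] q_used=2 → run E
t=21: queue=[E,F,G,A,H,D] q_used=3 → run E
t=22: queue=[F,G,A,H,D,E] q_used=0 → run F
t=23: queue=[F,G,A,H,D,E] q_used=1 → run F
t=24: queue=[G,A,H,D,E] q_used=0 → run G
t=25: queue=[G,A,H,D,E] q_used=1 → run G
t=26: queue=[A,H,D,E] q_used=0 → run A
t=27: queue=[A,H,D,E] q_used=1 → run A
t=28: queue=[A,H,D,E] q_used=2 → run A
t=29: queue=[A,H,D,E] q_used=3 → run A
t=30: queue=[H,D,E] q_used=0 → run H
t=31: queue=[H,D,E] q_used=1 → run H
t=32: queue=[D,E] q_used=0 → run D
t=33: queue=[D,E] q_used=1 → run D
t=34: queue=[E] q_used=0 → run E
t=35: queue=[E] q_used=1 → run E
t=36: (idle)
t=37: (idle)
t=38: (idle)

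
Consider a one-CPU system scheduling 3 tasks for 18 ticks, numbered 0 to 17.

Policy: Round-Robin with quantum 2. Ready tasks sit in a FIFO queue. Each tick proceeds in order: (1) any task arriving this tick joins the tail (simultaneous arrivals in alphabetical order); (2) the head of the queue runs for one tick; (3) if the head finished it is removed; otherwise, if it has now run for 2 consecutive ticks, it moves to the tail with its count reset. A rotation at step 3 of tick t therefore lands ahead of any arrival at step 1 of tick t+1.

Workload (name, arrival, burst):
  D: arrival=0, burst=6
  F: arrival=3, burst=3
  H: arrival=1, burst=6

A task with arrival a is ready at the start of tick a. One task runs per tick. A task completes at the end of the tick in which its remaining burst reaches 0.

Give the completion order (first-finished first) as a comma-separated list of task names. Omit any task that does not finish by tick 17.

t=0: queue=[D] q_used=0 → run D
t=1: queue=[D,H] q_used=1 → run D
t=2: queue=[H,D] q_used=0 → run H
t=3: queue=[H,D,F] q_used=1 → run H
t=4: queue=[D,F,H] q_used=0 → run D
t=5: queue=[D,F,H] q_used=1 → run D
t=6: queue=[F,H,D] q_used=0 → run F
t=7: queue=[F,H,D] q_used=1 → run F
t=8: queue=[H,D,F] q_used=0 → run H
t=9: queue=[H,D,F] q_used=1 → run H
t=10: queue=[D,F,H] q_used=0 → run D
t=11: queue=[D,F,H] q_used=1 → run D
t=12: queue=[F,H] q_used=0 → run F
t=13: queue=[H] q_used=0 → run H
t=14: queue=[H] q_used=1 → run H
t=15: (idle)
t=16: (idle)
t=17: (idle)

completion order = D, F, H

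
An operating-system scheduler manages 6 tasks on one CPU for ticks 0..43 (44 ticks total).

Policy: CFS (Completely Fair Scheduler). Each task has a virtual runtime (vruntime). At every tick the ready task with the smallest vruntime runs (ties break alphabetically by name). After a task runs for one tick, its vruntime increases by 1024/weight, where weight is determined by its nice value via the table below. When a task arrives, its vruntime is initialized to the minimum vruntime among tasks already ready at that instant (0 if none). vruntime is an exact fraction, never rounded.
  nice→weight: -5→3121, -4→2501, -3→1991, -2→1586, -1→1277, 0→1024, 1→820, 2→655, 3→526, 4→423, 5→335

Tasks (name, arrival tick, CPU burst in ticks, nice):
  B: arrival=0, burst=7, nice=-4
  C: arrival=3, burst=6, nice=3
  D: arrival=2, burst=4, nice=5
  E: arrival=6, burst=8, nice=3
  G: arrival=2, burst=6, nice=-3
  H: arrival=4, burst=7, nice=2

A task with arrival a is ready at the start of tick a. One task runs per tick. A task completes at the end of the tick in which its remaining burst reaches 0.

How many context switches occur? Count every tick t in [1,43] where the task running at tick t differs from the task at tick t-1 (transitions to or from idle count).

t=0: vr[B=0] → run B
t=1: vr[B=1024/2501] → run B
t=2: vr[B=2048/2501 D=2048/2501 G=2048/2501] → run B
t=3: vr[B=3072/2501 C=2048/2501 D=2048/2501 G=2048/2501] → run C
t=4: vr[B=3072/2501 C=1819136/657763 D=2048/2501 G=2048/2501 H=2048/2501] → run D
t=5: vr[B=3072/2501 C=1819136/657763 D=3247104/837835 G=2048/2501 H=2048/2501] → run G
t=6: vr[B=3072/2501 C=1819136/657763 D=3247104/837835 E=2048/2501 G=6638592/4979491 H=2048/2501] → run E
t=7: vr[B=3072/2501 C=1819136/657763 D=3247104/837835 E=1819136/657763 G=6638592/4979491 H=2048/2501] → run H
t=8: vr[B=3072/2501 C=1819136/657763 D=3247104/837835 E=1819136/657763 G=6638592/4979491 H=3902464/1638155] → run B
t=9: vr[B=4096/2501 C=1819136/657763 D=3247104/837835 E=1819136/657763 G=6638592/4979491 H=3902464/1638155] → run G
t=10: vr[B=4096/2501 C=1819136/657763 D=3247104/837835 E=1819136/657763 G=9199616/4979491 H=3902464/1638155] → run B
t=11: vr[B=5120/2501 C=1819136/657763 D=3247104/837835 E=1819136/657763 G=9199616/4979491 H=3902464/1638155] → run G
t=12: vr[B=5120/2501 C=1819136/657763 D=3247104/837835 E=1819136/657763 G=11760640/4979491 H=3902464/1638155] → run B
t=13: vr[B=6144/2501 C=1819136/657763 D=3247104/837835 E=1819136/657763 G=11760640/4979491 H=3902464/1638155] → run G
t=14: vr[B=6144/2501 C=1819136/657763 D=3247104/837835 E=1819136/657763 G=14321664/4979491 H=3902464/1638155] → run H
t=15: vr[B=6144/2501 C=1819136/657763 D=3247104/837835 E=1819136/657763 G=14321664/4979491 H=6463488/1638155] → run B
t=16: vr[C=1819136/657763 D=3247104/837835 E=1819136/657763 G=14321664/4979491 H=6463488/1638155] → run C
t=17: vr[C=3099648/657763 D=3247104/837835 E=1819136/657763 G=14321664/4979491 H=6463488/1638155] → run E
t=18: vr[C=3099648/657763 D=3247104/837835 E=3099648/657763 G=14321664/4979491 H=6463488/1638155] → run G
t=19: vr[C=3099648/657763 D=3247104/837835 E=3099648/657763 G=16882688/4979491 H=6463488/1638155] → run G
t=20: vr[C=3099648/657763 D=3247104/837835 E=3099648/657763 H=6463488/1638155] → run D
t=21: vr[C=3099648/657763 D=5808128/837835 E=3099648/657763 H=6463488/1638155] → run H
t=22: vr[C=3099648/657763 D=5808128/837835 E=3099648/657763 H=9024512/1638155] → run C
t=23: vr[C=4380160/657763 D=5808128/837835 E=3099648/657763 H=9024512/1638155] → run E
t=24: vr[C=4380160/657763 D=5808128/837835 E=4380160/657763 H=9024512/1638155] → run H
t=25: vr[C=4380160/657763 D=5808128/837835 E=4380160/657763 H=11585536/1638155] → run C
t=26: vr[C=5660672/657763 D=5808128/837835 E=4380160/657763 H=11585536/1638155] → run E
t=27: vr[C=5660672/657763 D=5808128/837835 E=5660672/657763 H=11585536/1638155] → run D
t=28: vr[C=5660672/657763 D=8369152/837835 E=5660672/657763 H=11585536/1638155] → run H
t=29: vr[C=5660672/657763 D=8369152/837835 E=5660672/657763 H=2829312/327631] → run C
t=30: vr[C=6941184/657763 D=8369152/837835 E=5660672/657763 H=2829312/327631] → run E
t=31: vr[C=6941184/657763 D=8369152/837835 E=6941184/657763 H=2829312/327631] → run H
t=32: vr[C=6941184/657763 D=8369152/837835 E=6941184/657763 H=16707584/1638155] → run D
t=33: vr[C=6941184/657763 E=6941184/657763 H=16707584/1638155] → run H
t=34: vr[C=6941184/657763 E=6941184/657763] → run C
t=35: vr[E=6941184/657763] → run E
t=36: vr[E=8221696/657763] → run E
t=37: vr[E=9502208/657763] → run E
t=38: (idle)
t=39: (idle)
t=40: (idle)
t=41: (idle)
t=42: (idle)
t=43: (idle)

context switches = 33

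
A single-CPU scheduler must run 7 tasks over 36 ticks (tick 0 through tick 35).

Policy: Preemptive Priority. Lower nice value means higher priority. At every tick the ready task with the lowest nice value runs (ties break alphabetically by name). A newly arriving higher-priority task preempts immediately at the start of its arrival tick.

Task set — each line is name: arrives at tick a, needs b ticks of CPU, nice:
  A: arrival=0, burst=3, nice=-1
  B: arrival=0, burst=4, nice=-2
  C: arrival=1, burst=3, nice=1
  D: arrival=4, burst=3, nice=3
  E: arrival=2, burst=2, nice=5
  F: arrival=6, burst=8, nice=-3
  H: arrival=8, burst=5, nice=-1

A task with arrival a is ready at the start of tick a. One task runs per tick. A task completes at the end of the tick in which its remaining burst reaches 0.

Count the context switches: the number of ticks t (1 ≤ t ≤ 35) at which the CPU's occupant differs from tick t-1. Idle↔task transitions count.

context switches = 8

t=0: ready={A,B} → run B
t=1: ready={A,B,C} → run B
t=2: ready={A,B,C,E} → run B
t=3: ready={A,B,C,E} → run B
t=4: ready={A,C,D,E} → run A
t=5: ready={A,C,D,E} → run A
t=6: ready={A,C,D,E,F} → run F
t=7: ready={A,C,D,E,F} → run F
t=8: ready={A,C,D,E,F,H} → run F
t=9: ready={A,C,D,E,F,H} → run F
t=10: ready={A,C,D,E,F,H} → run F
t=11: ready={A,C,D,E,F,H} → run F
t=12: ready={A,C,D,E,F,H} → run F
t=13: ready={A,C,D,E,F,H} → run F
t=14: ready={A,C,D,E,H} → run A
t=15: ready={C,D,E,H} → run H
t=16: ready={C,D,E,H} → run H
t=17: ready={C,D,E,H} → run H
t=18: ready={C,D,E,H} → run H
t=19: ready={C,D,E,H} → run H
t=20: ready={C,D,E} → run C
t=21: ready={C,D,E} → run C
t=22: ready={C,D,E} → run C
t=23: ready={D,E} → run D
t=24: ready={D,E} → run D
t=25: ready={D,E} → run D
t=26: ready={E} → run E
t=27: ready={E} → run E
t=28: (idle)
t=29: (idle)
t=30: (idle)
t=31: (idle)
t=32: (idle)
t=33: (idle)
t=34: (idle)
t=35: (idle)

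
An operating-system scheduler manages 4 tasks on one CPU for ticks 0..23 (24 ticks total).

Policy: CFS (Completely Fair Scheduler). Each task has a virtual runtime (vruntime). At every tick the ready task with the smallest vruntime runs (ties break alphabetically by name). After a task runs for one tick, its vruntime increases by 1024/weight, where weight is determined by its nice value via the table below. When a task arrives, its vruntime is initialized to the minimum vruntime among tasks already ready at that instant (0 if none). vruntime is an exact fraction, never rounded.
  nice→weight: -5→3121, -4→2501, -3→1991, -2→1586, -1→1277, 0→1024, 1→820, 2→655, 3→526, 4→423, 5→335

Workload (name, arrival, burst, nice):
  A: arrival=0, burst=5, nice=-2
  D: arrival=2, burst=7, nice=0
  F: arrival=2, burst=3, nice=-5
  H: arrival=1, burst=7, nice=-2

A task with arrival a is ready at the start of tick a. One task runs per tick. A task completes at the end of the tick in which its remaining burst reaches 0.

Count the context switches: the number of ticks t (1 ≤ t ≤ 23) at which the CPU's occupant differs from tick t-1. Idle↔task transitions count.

context switches = 18

t=0: vr[A=0] → run A
t=1: vr[A=512/793 H=512/793] → run A
t=2: vr[A=1024/793 D=512/793 F=512/793 H=512/793] → run D
t=3: vr[A=1024/793 D=1305/793 F=512/793 H=512/793] → run F
t=4: vr[A=1024/793 D=1305/793 F=2409984/2474953 H=512/793] → run H
t=5: vr[A=1024/793 D=1305/793 F=2409984/2474953 H=1024/793] → run F
t=6: vr[A=1024/793 D=1305/793 F=3222016/2474953 H=1024/793] → run A
t=7: vr[A=1536/793 D=1305/793 F=3222016/2474953 H=1024/793] → run H
t=8: vr[A=1536/793 D=1305/793 F=3222016/2474953 H=1536/793] → run F
t=9: vr[A=1536/793 D=1305/793 H=1536/793] → run D
t=10: vr[A=1536/793 D=2098/793 H=1536/793] → run A
t=11: vr[A=2048/793 D=2098/793 H=1536/793] → run H
t=12: vr[A=2048/793 D=2098/793 H=2048/793] → run A
t=13: vr[D=2098/793 H=2048/793] → run H
t=14: vr[D=2098/793 H=2560/793] → run D
t=15: vr[D=2891/793 H=2560/793] → run H
t=16: vr[D=2891/793 H=3072/793] → run D
t=17: vr[D=3684/793 H=3072/793] → run H
t=18: vr[D=3684/793 H=3584/793] → run H
t=19: vr[D=3684/793] → run D
t=20: vr[D=4477/793] → run D
t=21: vr[D=5270/793] → run D
t=22: (idle)
t=23: (idle)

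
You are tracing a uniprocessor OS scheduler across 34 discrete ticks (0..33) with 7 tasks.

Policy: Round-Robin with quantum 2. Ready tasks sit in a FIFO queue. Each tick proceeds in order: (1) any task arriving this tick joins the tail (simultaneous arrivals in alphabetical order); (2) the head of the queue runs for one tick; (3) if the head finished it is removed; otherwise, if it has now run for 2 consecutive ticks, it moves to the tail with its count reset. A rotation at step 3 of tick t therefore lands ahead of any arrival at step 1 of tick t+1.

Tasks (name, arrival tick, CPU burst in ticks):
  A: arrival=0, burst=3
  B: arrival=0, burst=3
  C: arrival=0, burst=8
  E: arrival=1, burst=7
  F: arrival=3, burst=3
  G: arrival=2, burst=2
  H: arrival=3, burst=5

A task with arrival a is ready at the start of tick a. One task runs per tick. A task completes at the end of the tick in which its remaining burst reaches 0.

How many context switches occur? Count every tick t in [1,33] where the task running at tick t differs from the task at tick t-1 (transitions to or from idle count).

context switches = 18

t=0: queue=[A,B,C] q_used=0 → run A
t=1: queue=[A,B,C,E] q_used=1 → run A
t=2: queue=[B,C,E,A,G] q_used=0 → run B
t=3: queue=[B,C,E,A,G,F,H] q_used=1 → run B
t=4: queue=[C,E,A,G,F,H,B] q_used=0 → run C
t=5: queue=[C,E,A,G,F,H,B] q_used=1 → run C
t=6: queue=[E,A,G,F,H,B,C] q_used=0 → run E
t=7: queue=[E,A,G,F,H,B,C] q_used=1 → run E
t=8: queue=[A,G,F,H,B,C,E] q_used=0 → run A
t=9: queue=[G,F,H,B,C,E] q_used=0 → run G
t=10: queue=[G,F,H,B,C,E] q_used=1 → run G
t=11: queue=[F,H,B,C,E] q_used=0 → run F
t=12: queue=[F,H,B,C,E] q_used=1 → run F
t=13: queue=[H,B,C,E,F] q_used=0 → run H
t=14: queue=[H,B,C,E,F] q_used=1 → run H
t=15: queue=[B,C,E,F,H] q_used=0 → run B
t=16: queue=[C,E,F,H] q_used=0 → run C
t=17: queue=[C,E,F,H] q_used=1 → run C
t=18: queue=[E,F,H,C] q_used=0 → run E
t=19: queue=[E,F,H,C] q_used=1 → run E
t=20: queue=[F,H,C,E] q_used=0 → run F
t=21: queue=[H,C,E] q_used=0 → run H
t=22: queue=[H,C,E] q_used=1 → run H
t=23: queue=[C,E,H] q_used=0 → run C
t=24: queue=[C,E,H] q_used=1 → run C
t=25: queue=[E,H,C] q_used=0 → run E
t=26: queue=[E,H,C] q_used=1 → run E
t=27: queue=[H,C,E] q_used=0 → run H
t=28: queue=[C,E] q_used=0 → run C
t=29: queue=[C,E] q_used=1 → run C
t=30: queue=[E] q_used=0 → run E
t=31: (idle)
t=32: (idle)
t=33: (idle)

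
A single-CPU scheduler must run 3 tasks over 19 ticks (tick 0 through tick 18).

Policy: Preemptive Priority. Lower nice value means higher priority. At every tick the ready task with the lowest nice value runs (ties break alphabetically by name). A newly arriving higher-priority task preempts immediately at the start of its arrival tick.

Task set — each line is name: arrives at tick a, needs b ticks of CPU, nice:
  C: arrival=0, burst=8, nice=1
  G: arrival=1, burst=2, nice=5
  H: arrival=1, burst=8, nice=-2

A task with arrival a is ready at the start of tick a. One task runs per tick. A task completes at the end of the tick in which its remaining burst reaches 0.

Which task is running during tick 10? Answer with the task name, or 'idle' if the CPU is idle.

running at tick 10 = C

t=0: ready={C} → run C
t=1: ready={C,G,H} → run H
t=2: ready={C,G,H} → run H
t=3: ready={C,G,H} → run H
t=4: ready={C,G,H} → run H
t=5: ready={C,G,H} → run H
t=6: ready={C,G,H} → run H
t=7: ready={C,G,H} → run H
t=8: ready={C,G,H} → run H
t=9: ready={C,G} → run C
t=10: ready={C,G} → run C
t=11: ready={C,G} → run C
t=12: ready={C,G} → run C
t=13: ready={C,G} → run C
t=14: ready={C,G} → run C
t=15: ready={C,G} → run C
t=16: ready={G} → run G
t=17: ready={G} → run G
t=18: (idle)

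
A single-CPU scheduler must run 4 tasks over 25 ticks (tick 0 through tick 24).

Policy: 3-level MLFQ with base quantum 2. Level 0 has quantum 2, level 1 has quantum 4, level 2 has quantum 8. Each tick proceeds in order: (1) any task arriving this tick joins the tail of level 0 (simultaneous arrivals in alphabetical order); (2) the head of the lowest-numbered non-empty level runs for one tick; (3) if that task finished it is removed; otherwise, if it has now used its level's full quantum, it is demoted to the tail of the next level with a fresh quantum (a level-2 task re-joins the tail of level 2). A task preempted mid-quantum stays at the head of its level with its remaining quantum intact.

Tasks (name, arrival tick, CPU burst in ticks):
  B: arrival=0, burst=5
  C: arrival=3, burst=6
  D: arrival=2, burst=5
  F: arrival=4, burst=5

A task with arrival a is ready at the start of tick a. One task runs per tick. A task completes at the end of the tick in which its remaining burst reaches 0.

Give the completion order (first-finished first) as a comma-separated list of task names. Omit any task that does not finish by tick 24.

completion order = B, D, C, F

t=0: L0/L1/L2 = B/-/- → run B
t=1: L0/L1/L2 = B/-/- → run B
t=2: L0/L1/L2 = D/B/- → run D
t=3: L0/L1/L2 = DC/B/- → run D
t=4: L0/L1/L2 = CF/BD/- → run C
t=5: L0/L1/L2 = CF/BD/- → run C
t=6: L0/L1/L2 = F/BDC/- → run F
t=7: L0/L1/L2 = F/BDC/- → run F
t=8: L0/L1/L2 = -/BDCF/- → run B
t=9: L0/L1/L2 = -/BDCF/- → run B
t=10: L0/L1/L2 = -/BDCF/- → run B
t=11: L0/L1/L2 = -/DCF/- → run D
t=12: L0/L1/L2 = -/DCF/- → run D
t=13: L0/L1/L2 = -/DCF/- → run D
t=14: L0/L1/L2 = -/CF/- → run C
t=15: L0/L1/L2 = -/CF/- → run C
t=16: L0/L1/L2 = -/CF/- → run C
t=17: L0/L1/L2 = -/CF/- → run C
t=18: L0/L1/L2 = -/F/- → run F
t=19: L0/L1/L2 = -/F/- → run F
t=20: L0/L1/L2 = -/F/- → run F
t=21: (idle)
t=22: (idle)
t=23: (idle)
t=24: (idle)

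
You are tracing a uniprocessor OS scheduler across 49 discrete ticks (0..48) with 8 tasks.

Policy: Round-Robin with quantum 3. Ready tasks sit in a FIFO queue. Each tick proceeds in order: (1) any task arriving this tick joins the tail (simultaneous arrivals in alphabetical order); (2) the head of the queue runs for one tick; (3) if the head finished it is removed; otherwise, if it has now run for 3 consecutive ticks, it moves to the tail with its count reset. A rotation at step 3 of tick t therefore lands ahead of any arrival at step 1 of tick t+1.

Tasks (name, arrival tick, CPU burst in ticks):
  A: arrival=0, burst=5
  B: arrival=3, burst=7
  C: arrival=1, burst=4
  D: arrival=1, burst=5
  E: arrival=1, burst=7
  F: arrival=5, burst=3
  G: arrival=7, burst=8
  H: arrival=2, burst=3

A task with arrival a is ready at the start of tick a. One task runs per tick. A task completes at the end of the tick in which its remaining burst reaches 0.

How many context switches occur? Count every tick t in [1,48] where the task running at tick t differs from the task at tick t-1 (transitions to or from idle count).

t=0: queue=[A] q_used=0 → run A
t=1: queue=[A,C,D,E] q_used=1 → run A
t=2: queue=[A,C,D,E,H] q_used=2 → run A
t=3: queue=[C,D,E,H,A,B] q_used=0 → run C
t=4: queue=[C,D,E,H,A,B] q_used=1 → run C
t=5: queue=[C,D,E,H,A,B,F] q_used=2 → run C
t=6: queue=[D,E,H,A,B,F,C] q_used=0 → run D
t=7: queue=[D,E,H,A,B,F,C,G] q_used=1 → run D
t=8: queue=[D,E,H,A,B,F,C,G] q_used=2 → run D
t=9: queue=[E,H,A,B,F,C,G,D] q_used=0 → run E
t=10: queue=[E,H,A,B,F,C,G,D] q_used=1 → run E
t=11: queue=[E,H,A,B,F,C,G,D] q_used=2 → run E
t=12: queue=[H,A,B,F,C,G,D,E] q_used=0 → run H
t=13: queue=[H,A,B,F,C,G,D,E] q_used=1 → run H
t=14: queue=[H,A,B,F,C,G,D,E] q_used=2 → run H
t=15: queue=[A,B,F,C,G,D,E] q_used=0 → run A
t=16: queue=[A,B,F,C,G,D,E] q_used=1 → run A
t=17: queue=[B,F,C,G,D,E] q_used=0 → run B
t=18: queue=[B,F,C,G,D,E] q_used=1 → run B
t=19: queue=[B,F,C,G,D,E] q_used=2 → run B
t=20: queue=[F,C,G,D,E,B] q_used=0 → run F
t=21: queue=[F,C,G,D,E,B] q_used=1 → run F
t=22: queue=[F,C,G,D,E,B] q_used=2 → run F
t=23: queue=[C,G,D,E,B] q_used=0 → run C
t=24: queue=[G,D,E,B] q_used=0 → run G
t=25: queue=[G,D,E,B] q_used=1 → run G
t=26: queue=[G,D,E,B] q_used=2 → run G
t=27: queue=[D,E,B,G] q_used=0 → run D
t=28: queue=[D,E,B,G] q_used=1 → run D
t=29: queue=[E,B,G] q_used=0 → run E
t=30: queue=[E,B,G] q_used=1 → run E
t=31: queue=[E,B,G] q_used=2 → run E
t=32: queue=[B,G,E] q_used=0 → run B
t=33: queue=[B,G,E] q_used=1 → run B
t=34: queue=[B,G,E] q_used=2 → run B
t=35: queue=[G,E,B] q_used=0 → run G
t=36: queue=[G,E,B] q_used=1 → run G
t=37: queue=[G,E,B] q_used=2 → run G
t=38: queue=[E,B,G] q_used=0 → run E
t=39: queue=[B,G] q_used=0 → run B
t=40: queue=[G] q_used=0 → run G
t=41: queue=[G] q_used=1 → run G
t=42: (idle)
t=43: (idle)
t=44: (idle)
t=45: (idle)
t=46: (idle)
t=47: (idle)
t=48: (idle)

context switches = 17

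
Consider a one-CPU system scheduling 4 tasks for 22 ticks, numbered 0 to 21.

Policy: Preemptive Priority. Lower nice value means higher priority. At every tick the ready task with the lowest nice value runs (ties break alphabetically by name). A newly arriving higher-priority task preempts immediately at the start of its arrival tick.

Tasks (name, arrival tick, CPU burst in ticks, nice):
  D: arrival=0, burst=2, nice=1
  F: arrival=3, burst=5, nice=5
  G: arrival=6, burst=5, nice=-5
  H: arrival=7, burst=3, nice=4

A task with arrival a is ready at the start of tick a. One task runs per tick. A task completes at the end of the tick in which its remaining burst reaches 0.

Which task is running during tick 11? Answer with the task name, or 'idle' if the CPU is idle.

running at tick 11 = H

t=0: ready={D} → run D
t=1: ready={D} → run D
t=2: (idle)
t=3: ready={F} → run F
t=4: ready={F} → run F
t=5: ready={F} → run F
t=6: ready={F,G} → run G
t=7: ready={F,G,H} → run G
t=8: ready={F,G,H} → run G
t=9: ready={F,G,H} → run G
t=10: ready={F,G,H} → run G
t=11: ready={F,H} → run H
t=12: ready={F,H} → run H
t=13: ready={F,H} → run H
t=14: ready={F} → run F
t=15: ready={F} → run F
t=16: (idle)
t=17: (idle)
t=18: (idle)
t=19: (idle)
t=20: (idle)
t=21: (idle)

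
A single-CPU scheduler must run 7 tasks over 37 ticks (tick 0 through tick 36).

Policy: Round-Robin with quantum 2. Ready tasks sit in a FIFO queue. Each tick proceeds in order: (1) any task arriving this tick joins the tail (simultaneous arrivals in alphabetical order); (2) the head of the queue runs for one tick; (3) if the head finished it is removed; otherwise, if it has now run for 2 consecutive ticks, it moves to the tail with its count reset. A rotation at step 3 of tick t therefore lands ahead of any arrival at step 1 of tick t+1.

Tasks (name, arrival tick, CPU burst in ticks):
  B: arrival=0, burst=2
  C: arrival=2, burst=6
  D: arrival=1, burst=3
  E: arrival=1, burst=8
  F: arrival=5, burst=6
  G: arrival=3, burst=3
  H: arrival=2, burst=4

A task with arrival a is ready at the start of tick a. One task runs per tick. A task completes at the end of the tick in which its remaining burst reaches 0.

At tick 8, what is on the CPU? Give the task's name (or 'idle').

t=0: queue=[B] q_used=0 → run B
t=1: queue=[B,D,E] q_used=1 → run B
t=2: queue=[D,E,C,H] q_used=0 → run D
t=3: queue=[D,E,C,H,G] q_used=1 → run D
t=4: queue=[E,C,H,G,D] q_used=0 → run E
t=5: queue=[E,C,H,G,D,F] q_used=1 → run E
t=6: queue=[C,H,G,D,F,E] q_used=0 → run C
t=7: queue=[C,H,G,D,F,E] q_used=1 → run C
t=8: queue=[H,G,D,F,E,C] q_used=0 → run H
t=9: queue=[H,G,D,F,E,C] q_used=1 → run H
t=10: queue=[G,D,F,E,C,H] q_used=0 → run G
t=11: queue=[G,D,F,E,C,H] q_used=1 → run G
t=12: queue=[D,F,E,C,H,G] q_used=0 → run D
t=13: queue=[F,E,C,H,G] q_used=0 → run F
t=14: queue=[F,E,C,H,G] q_used=1 → run F
t=15: queue=[E,C,H,G,F] q_used=0 → run E
t=16: queue=[E,C,H,G,F] q_used=1 → run E
t=17: queue=[C,H,G,F,E] q_used=0 → run C
t=18: queue=[C,H,G,F,E] q_used=1 → run C
t=19: queue=[H,G,F,E,C] q_used=0 → run H
t=20: queue=[H,G,F,E,C] q_used=1 → run H
t=21: queue=[G,F,E,C] q_used=0 → run G
t=22: queue=[F,E,C] q_used=0 → run F
t=23: queue=[F,E,C] q_used=1 → run F
t=24: queue=[E,C,F] q_used=0 → run E
t=25: queue=[E,C,F] q_used=1 → run E
t=26: queue=[C,F,E] q_used=0 → run C
t=27: queue=[C,F,E] q_used=1 → run C
t=28: queue=[F,E] q_used=0 → run F
t=29: queue=[F,E] q_used=1 → run F
t=30: queue=[E] q_used=0 → run E
t=31: queue=[E] q_used=1 → run E
t=32: (idle)
t=33: (idle)
t=34: (idle)
t=35: (idle)
t=36: (idle)

running at tick 8 = H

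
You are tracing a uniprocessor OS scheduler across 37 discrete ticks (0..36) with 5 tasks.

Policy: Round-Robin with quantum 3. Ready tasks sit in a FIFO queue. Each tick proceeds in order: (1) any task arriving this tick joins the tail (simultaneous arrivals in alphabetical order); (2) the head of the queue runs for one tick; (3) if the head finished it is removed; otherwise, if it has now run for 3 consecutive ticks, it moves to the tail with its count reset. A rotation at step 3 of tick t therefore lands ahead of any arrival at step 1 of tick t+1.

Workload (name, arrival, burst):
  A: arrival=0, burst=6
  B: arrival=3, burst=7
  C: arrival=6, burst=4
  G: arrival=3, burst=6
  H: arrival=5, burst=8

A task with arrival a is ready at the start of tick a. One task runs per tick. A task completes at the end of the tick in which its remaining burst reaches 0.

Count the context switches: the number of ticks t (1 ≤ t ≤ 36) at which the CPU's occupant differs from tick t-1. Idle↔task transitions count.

t=0: queue=[A] q_used=0 → run A
t=1: queue=[A] q_used=1 → run A
t=2: queue=[A] q_used=2 → run A
t=3: queue=[A,B,G] q_used=0 → run A
t=4: queue=[A,B,G] q_used=1 → run A
t=5: queue=[A,B,G,H] q_used=2 → run A
t=6: queue=[B,G,H,C] q_used=0 → run B
t=7: queue=[B,G,H,C] q_used=1 → run B
t=8: queue=[B,G,H,C] q_used=2 → run B
t=9: queue=[G,H,C,B] q_used=0 → run G
t=10: queue=[G,H,C,B] q_used=1 → run G
t=11: queue=[G,H,C,B] q_used=2 → run G
t=12: queue=[H,C,B,G] q_used=0 → run H
t=13: queue=[H,C,B,G] q_used=1 → run H
t=14: queue=[H,C,B,G] q_used=2 → run H
t=15: queue=[C,B,G,H] q_used=0 → run C
t=16: queue=[C,B,G,H] q_used=1 → run C
t=17: queue=[C,B,G,H] q_used=2 → run C
t=18: queue=[B,G,H,C] q_used=0 → run B
t=19: queue=[B,G,H,C] q_used=1 → run B
t=20: queue=[B,G,H,C] q_used=2 → run B
t=21: queue=[G,H,C,B] q_used=0 → run G
t=22: queue=[G,H,C,B] q_used=1 → run G
t=23: queue=[G,H,C,B] q_used=2 → run G
t=24: queue=[H,C,B] q_used=0 → run H
t=25: queue=[H,C,B] q_used=1 → run H
t=26: queue=[H,C,B] q_used=2 → run H
t=27: queue=[C,B,H] q_used=0 → run C
t=28: queue=[B,H] q_used=0 → run B
t=29: queue=[H] q_used=0 → run H
t=30: queue=[H] q_used=1 → run H
t=31: (idle)
t=32: (idle)
t=33: (idle)
t=34: (idle)
t=35: (idle)
t=36: (idle)

context switches = 11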